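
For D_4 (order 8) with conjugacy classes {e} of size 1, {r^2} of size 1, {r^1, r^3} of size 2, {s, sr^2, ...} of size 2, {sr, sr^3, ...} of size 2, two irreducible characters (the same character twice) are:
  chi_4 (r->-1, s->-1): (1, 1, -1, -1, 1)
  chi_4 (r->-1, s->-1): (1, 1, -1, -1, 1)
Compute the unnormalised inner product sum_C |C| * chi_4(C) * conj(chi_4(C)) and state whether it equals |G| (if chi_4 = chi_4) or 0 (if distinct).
Sum = 8 = |G| = 8; so <chi_4, chi_4> = 1 (norm-1 confirms irreducibility).

Derivation: Compute term by term over conjugacy classes (|C| * chi_4(C) * conj(chi_4(C))):
  1*(1)*conj(1) + 1*(1)*conj(1) + 2*(-1)*conj(-1) + 2*(-1)*conj(-1) + 2*(1)*conj(1)
  = (1) + (1) + (2) + (2) + (2)
  = 8.
Dividing by |G| = 8 gives 8/8 = 1, matching the row-orthogonality relation <chi_4, chi_4> = [chi_4 = chi_4].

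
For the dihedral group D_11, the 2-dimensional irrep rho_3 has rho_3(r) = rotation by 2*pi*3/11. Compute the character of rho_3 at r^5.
chi_{rho_3}(r^5) = 2*cos(2*pi*3*5/11) = -2*cos(3*pi/11)

Argument: rho_3(r^5) is rotation by angle 2*pi*3*5/11, whose trace is 2*cos(2*pi*3*5/11) = -2*cos(3*pi/11).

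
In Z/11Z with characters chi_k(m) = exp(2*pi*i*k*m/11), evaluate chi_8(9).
chi_8(9) = zeta_11^72 = exp(-10*I*pi/11)

Justification: chi_8(9) = zeta_11^(8*9) = zeta_11^72. Since zeta_11^11 = 1, this equals zeta_11^6 = exp(2*pi*i*6/11) = exp(-10*I*pi/11).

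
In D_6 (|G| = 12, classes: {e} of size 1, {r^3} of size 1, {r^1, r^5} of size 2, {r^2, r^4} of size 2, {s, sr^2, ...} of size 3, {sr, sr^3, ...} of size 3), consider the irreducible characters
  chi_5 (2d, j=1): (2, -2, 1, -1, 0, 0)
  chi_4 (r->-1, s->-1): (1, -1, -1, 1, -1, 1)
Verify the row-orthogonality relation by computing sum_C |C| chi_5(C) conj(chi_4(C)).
Sum = 0; so <chi_5, chi_4> = 0 (distinct irreducibles are orthogonal).

Justification: Compute term by term over conjugacy classes (|C| * chi_5(C) * conj(chi_4(C))):
  1*(2)*conj(1) + 1*(-2)*conj(-1) + 2*(1)*conj(-1) + 2*(-1)*conj(1) + 3*(0)*conj(-1) + 3*(0)*conj(1)
  = (2) + (2) + (-2) + (-2) + (0) + (0)
  = 0.
Dividing by |G| = 12 gives 0/12 = 0, matching the row-orthogonality relation <chi_5, chi_4> = [chi_5 = chi_4].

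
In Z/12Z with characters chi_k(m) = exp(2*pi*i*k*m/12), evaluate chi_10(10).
chi_10(10) = zeta_12^100 = exp(2*I*pi/3)

Reasoning: chi_10(10) = zeta_12^(10*10) = zeta_12^100. Since zeta_12^12 = 1, this equals zeta_12^4 = exp(2*pi*i*4/12) = exp(2*I*pi/3).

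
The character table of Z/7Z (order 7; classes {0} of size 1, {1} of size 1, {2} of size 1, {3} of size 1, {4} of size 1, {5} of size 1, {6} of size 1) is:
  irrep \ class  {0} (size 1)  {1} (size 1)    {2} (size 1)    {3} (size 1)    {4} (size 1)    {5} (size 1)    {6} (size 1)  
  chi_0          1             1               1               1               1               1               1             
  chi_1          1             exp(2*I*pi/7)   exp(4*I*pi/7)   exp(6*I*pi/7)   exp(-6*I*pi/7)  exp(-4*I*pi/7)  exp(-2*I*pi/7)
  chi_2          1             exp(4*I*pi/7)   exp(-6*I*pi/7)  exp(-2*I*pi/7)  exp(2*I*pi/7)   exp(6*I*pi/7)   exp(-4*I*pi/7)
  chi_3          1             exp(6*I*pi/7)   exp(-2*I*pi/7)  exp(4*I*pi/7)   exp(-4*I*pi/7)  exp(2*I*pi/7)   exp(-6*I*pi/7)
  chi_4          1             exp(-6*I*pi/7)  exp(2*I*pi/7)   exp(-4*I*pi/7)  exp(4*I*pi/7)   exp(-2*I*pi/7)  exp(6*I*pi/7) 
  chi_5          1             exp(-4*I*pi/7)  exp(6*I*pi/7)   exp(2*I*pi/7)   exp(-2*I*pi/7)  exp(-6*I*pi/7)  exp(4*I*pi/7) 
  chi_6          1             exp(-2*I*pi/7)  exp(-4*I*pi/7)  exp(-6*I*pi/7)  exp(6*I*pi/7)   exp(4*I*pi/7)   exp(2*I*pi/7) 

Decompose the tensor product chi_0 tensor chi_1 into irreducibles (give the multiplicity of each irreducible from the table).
chi_0 tensor chi_1 = chi_1 (all other irreducibles have multiplicity 0).

Reasoning: The character of a tensor product is the pointwise product (chi_0 * chi_1)(C) = chi_0(C) * chi_1(C):
  {0}: (1)*(1), {1}: (1)*(exp(2*I*pi/7)), {2}: (1)*(exp(4*I*pi/7)), {3}: (1)*(exp(6*I*pi/7)), {4}: (1)*(exp(-6*I*pi/7)), {5}: (1)*(exp(-4*I*pi/7)), {6}: (1)*(exp(-2*I*pi/7))
so (chi_0 * chi_1) takes values
  {0} -> 1, {1} -> exp(2*I*pi/7), {2} -> exp(4*I*pi/7), {3} -> exp(6*I*pi/7), {4} -> exp(-6*I*pi/7), {5} -> exp(-4*I*pi/7), {6} -> exp(-2*I*pi/7).
Now take the inner product of this character with each irreducible chi from the table, <chi_0*chi_1, chi> = (1/7) sum_C |C| (chi_0*chi_1)(C) conj(chi(C)):
  <chi_0*chi_1, chi_0> = (1/7)[1*(1)*conj(1) + 1*(exp(2*I*pi/7))*conj(1) + 1*(exp(4*I*pi/7))*conj(1) + 1*(exp(6*I*pi/7))*conj(1) + 1*(exp(-6*I*pi/7))*conj(1) + 1*(exp(-4*I*pi/7))*conj(1) + 1*(exp(-2*I*pi/7))*conj(1)]
      = (1/7)[(1) + (exp(2*I*pi/7)) + (exp(4*I*pi/7)) + (exp(6*I*pi/7)) + (exp(-6*I*pi/7)) + (exp(-4*I*pi/7)) + (exp(-2*I*pi/7))] = 0/7 = 0
  <chi_0*chi_1, chi_1> = (1/7)[1*(1)*conj(1) + 1*(exp(2*I*pi/7))*conj(exp(2*I*pi/7)) + 1*(exp(4*I*pi/7))*conj(exp(4*I*pi/7)) + 1*(exp(6*I*pi/7))*conj(exp(6*I*pi/7)) + 1*(exp(-6*I*pi/7))*conj(exp(-6*I*pi/7)) + 1*(exp(-4*I*pi/7))*conj(exp(-4*I*pi/7)) + 1*(exp(-2*I*pi/7))*conj(exp(-2*I*pi/7))]
      = (1/7)[(1) + (1) + (1) + (1) + (1) + (1) + (1)] = 7/7 = 1
  <chi_0*chi_1, chi_2> = (1/7)[1*(1)*conj(1) + 1*(exp(2*I*pi/7))*conj(exp(4*I*pi/7)) + 1*(exp(4*I*pi/7))*conj(exp(-6*I*pi/7)) + 1*(exp(6*I*pi/7))*conj(exp(-2*I*pi/7)) + 1*(exp(-6*I*pi/7))*conj(exp(2*I*pi/7)) + 1*(exp(-4*I*pi/7))*conj(exp(6*I*pi/7)) + 1*(exp(-2*I*pi/7))*conj(exp(-4*I*pi/7))]
      = (1/7)[(1) + (exp(-2*I*pi/7)) + (exp(-4*I*pi/7)) + (exp(-6*I*pi/7)) + (exp(6*I*pi/7)) + (exp(4*I*pi/7)) + (exp(2*I*pi/7))] = 0/7 = 0
  <chi_0*chi_1, chi_3> = (1/7)[1*(1)*conj(1) + 1*(exp(2*I*pi/7))*conj(exp(6*I*pi/7)) + 1*(exp(4*I*pi/7))*conj(exp(-2*I*pi/7)) + 1*(exp(6*I*pi/7))*conj(exp(4*I*pi/7)) + 1*(exp(-6*I*pi/7))*conj(exp(-4*I*pi/7)) + 1*(exp(-4*I*pi/7))*conj(exp(2*I*pi/7)) + 1*(exp(-2*I*pi/7))*conj(exp(-6*I*pi/7))]
      = (1/7)[(1) + (exp(-4*I*pi/7)) + (exp(6*I*pi/7)) + (exp(2*I*pi/7)) + (exp(-2*I*pi/7)) + (exp(-6*I*pi/7)) + (exp(4*I*pi/7))] = 0/7 = 0
  <chi_0*chi_1, chi_4> = (1/7)[1*(1)*conj(1) + 1*(exp(2*I*pi/7))*conj(exp(-6*I*pi/7)) + 1*(exp(4*I*pi/7))*conj(exp(2*I*pi/7)) + 1*(exp(6*I*pi/7))*conj(exp(-4*I*pi/7)) + 1*(exp(-6*I*pi/7))*conj(exp(4*I*pi/7)) + 1*(exp(-4*I*pi/7))*conj(exp(-2*I*pi/7)) + 1*(exp(-2*I*pi/7))*conj(exp(6*I*pi/7))]
      = (1/7)[(1) + (exp(-6*I*pi/7)) + (exp(2*I*pi/7)) + (exp(-4*I*pi/7)) + (exp(4*I*pi/7)) + (exp(-2*I*pi/7)) + (exp(6*I*pi/7))] = 0/7 = 0
  <chi_0*chi_1, chi_5> = (1/7)[1*(1)*conj(1) + 1*(exp(2*I*pi/7))*conj(exp(-4*I*pi/7)) + 1*(exp(4*I*pi/7))*conj(exp(6*I*pi/7)) + 1*(exp(6*I*pi/7))*conj(exp(2*I*pi/7)) + 1*(exp(-6*I*pi/7))*conj(exp(-2*I*pi/7)) + 1*(exp(-4*I*pi/7))*conj(exp(-6*I*pi/7)) + 1*(exp(-2*I*pi/7))*conj(exp(4*I*pi/7))]
      = (1/7)[(1) + (exp(6*I*pi/7)) + (exp(-2*I*pi/7)) + (exp(4*I*pi/7)) + (exp(-4*I*pi/7)) + (exp(2*I*pi/7)) + (exp(-6*I*pi/7))] = 0/7 = 0
  <chi_0*chi_1, chi_6> = (1/7)[1*(1)*conj(1) + 1*(exp(2*I*pi/7))*conj(exp(-2*I*pi/7)) + 1*(exp(4*I*pi/7))*conj(exp(-4*I*pi/7)) + 1*(exp(6*I*pi/7))*conj(exp(-6*I*pi/7)) + 1*(exp(-6*I*pi/7))*conj(exp(6*I*pi/7)) + 1*(exp(-4*I*pi/7))*conj(exp(4*I*pi/7)) + 1*(exp(-2*I*pi/7))*conj(exp(2*I*pi/7))]
      = (1/7)[(1) + (exp(4*I*pi/7)) + (exp(-6*I*pi/7)) + (exp(-2*I*pi/7)) + (exp(2*I*pi/7)) + (exp(6*I*pi/7)) + (exp(-4*I*pi/7))] = 0/7 = 0
(Exp terms are combined using exp(i*s)*conj(exp(i*t)) = exp(i*(s-t)), and sums of them are collapsed using the identity that for every m > 1 the m distinct m-th roots of unity sum to 0, e.g. 1 + exp(2*I*pi/3) + exp(-2*I*pi/3) = 0.)
Hence the multiplicities are chi_1: 1. Dimension check: dim(chi_0)*dim(chi_1) = 1*1 = 1 and sum (mult * dim) = 1*1 = 1.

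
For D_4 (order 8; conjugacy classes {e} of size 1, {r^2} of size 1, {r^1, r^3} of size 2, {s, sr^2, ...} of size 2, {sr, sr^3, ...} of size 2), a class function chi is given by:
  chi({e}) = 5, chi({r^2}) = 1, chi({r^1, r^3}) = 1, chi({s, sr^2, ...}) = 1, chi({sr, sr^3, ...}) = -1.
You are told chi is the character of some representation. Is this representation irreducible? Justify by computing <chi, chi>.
Not irreducible (reducible): <chi, chi> = 4 > 1.

Reasoning: <chi, chi> = (1/|G|) sum_C |C| * |chi(C)|^2 = (1/8)[1*|5|^2 + 1*|1|^2 + 2*|1|^2 + 2*|1|^2 + 2*|-1|^2]
  = (1/8)[(25) + (1) + (2) + (2) + (2)] = 32/8 = 4.
A character is irreducible iff <chi, chi> = 1, so this representation is reducible.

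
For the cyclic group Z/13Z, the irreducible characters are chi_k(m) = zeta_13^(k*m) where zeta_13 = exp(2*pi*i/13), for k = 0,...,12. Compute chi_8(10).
chi_8(10) = zeta_13^80 = exp(4*I*pi/13)

Proof sketch: chi_8(10) = zeta_13^(8*10) = zeta_13^80. Since zeta_13^13 = 1, this equals zeta_13^2 = exp(2*pi*i*2/13) = exp(4*I*pi/13).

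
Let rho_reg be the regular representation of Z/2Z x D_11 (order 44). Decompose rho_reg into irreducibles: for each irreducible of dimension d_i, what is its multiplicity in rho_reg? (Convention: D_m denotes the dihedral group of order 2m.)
Each irreducible V_i of dimension d_i appears with multiplicity d_i, i.e. rho_reg = (direct sum over all irreducibles V_i) d_i V_i. The irreducible dimensions for Z/2Z x D_11 are 1, 1, 1, 1, 2, 2, 2, 2, 2, 2, 2, 2, 2, 2: 4 irreducibles of dimension 1, each with multiplicity 1; 10 irreducibles of dimension 2, each with multiplicity 2. Total dimension 4*1*1 + 10*2*2 = 44 = |G|.

Why: General theorem: in the regular representation of a finite group G, each irreducible appears with multiplicity equal to its dimension. Check: dim(rho_reg) = sum d_i^2 = 1 + 1 + 1 + 1 + 4 + 4 + 4 + 4 + 4 + 4 + 4 + 4 + 4 + 4 = 44 = |G|.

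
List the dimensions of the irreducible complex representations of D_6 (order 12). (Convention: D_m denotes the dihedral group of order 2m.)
Dimensions: 1, 1, 1, 1, 2, 2

Solution. There are 6 irreducibles (= number of conjugacy classes). Their dimensions d_i satisfy sum d_i^2 = |G| = 12: 1 + 1 + 1 + 1 + 4 + 4 = 12.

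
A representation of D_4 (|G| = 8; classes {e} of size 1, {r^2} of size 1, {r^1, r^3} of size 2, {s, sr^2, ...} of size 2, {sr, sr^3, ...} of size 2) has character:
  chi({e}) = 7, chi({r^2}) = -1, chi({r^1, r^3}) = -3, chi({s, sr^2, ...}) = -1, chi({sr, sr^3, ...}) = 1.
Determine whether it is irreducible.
Not irreducible (reducible): <chi, chi> = 9 > 1.

Working: <chi, chi> = (1/|G|) sum_C |C| * |chi(C)|^2 = (1/8)[1*|7|^2 + 1*|-1|^2 + 2*|-3|^2 + 2*|-1|^2 + 2*|1|^2]
  = (1/8)[(49) + (1) + (18) + (2) + (2)] = 72/8 = 9.
A character is irreducible iff <chi, chi> = 1, so this representation is reducible.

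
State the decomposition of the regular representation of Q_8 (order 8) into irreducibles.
Each irreducible V_i of dimension d_i appears with multiplicity d_i, i.e. rho_reg = (direct sum over all irreducibles V_i) d_i V_i. The irreducible dimensions for Q_8 are 1, 1, 1, 1, 2: 4 irreducibles of dimension 1, each with multiplicity 1; 1 irreducible of dimension 2, with multiplicity 2. Total dimension 4*1*1 + 1*2*2 = 8 = |G|.

Justification: General theorem: in the regular representation of a finite group G, each irreducible appears with multiplicity equal to its dimension. Check: dim(rho_reg) = sum d_i^2 = 1 + 1 + 1 + 1 + 4 = 8 = |G|.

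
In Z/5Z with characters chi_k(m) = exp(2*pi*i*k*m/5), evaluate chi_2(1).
chi_2(1) = zeta_5^2 = exp(4*I*pi/5)

Working: chi_2(1) = zeta_5^(2*1) = zeta_5^2. Since zeta_5^5 = 1, this equals zeta_5^2 = exp(2*pi*i*2/5) = exp(4*I*pi/5).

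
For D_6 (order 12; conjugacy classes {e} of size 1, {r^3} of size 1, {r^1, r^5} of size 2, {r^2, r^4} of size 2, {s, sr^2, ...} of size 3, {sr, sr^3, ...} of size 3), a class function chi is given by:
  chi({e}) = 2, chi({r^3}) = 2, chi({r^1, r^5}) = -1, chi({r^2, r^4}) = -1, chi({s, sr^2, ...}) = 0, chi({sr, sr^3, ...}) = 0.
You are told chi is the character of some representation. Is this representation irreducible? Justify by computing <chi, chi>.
Irreducible: <chi, chi> = 1.

Reasoning: <chi, chi> = (1/|G|) sum_C |C| * |chi(C)|^2 = (1/12)[1*|2|^2 + 1*|2|^2 + 2*|-1|^2 + 2*|-1|^2 + 3*|0|^2 + 3*|0|^2]
  = (1/12)[(4) + (4) + (2) + (2) + (0) + (0)] = 12/12 = 1.
A character is irreducible iff <chi, chi> = 1, so this representation is irreducible.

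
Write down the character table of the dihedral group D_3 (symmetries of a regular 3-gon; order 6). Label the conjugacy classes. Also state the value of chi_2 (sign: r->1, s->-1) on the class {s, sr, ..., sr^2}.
Conjugacy classes: {e} of size 1, {r^1, r^2} of size 2, {s, sr, ..., sr^2} of size 3.
Character table:
  irrep \ class              {e} (size 1)  {r^1, r^2} (size 2)  {s, sr, ..., sr^2} (size 3)
  chi_1 (triv)               1             1                    1                          
  chi_2 (sign: r->1, s->-1)  1             1                    -1                         
  chi_3 (2d, j=1)            2             -1                   0                          

Spot check: chi_2 (sign: r->1, s->-1) on {s, sr, ..., sr^2} = -1.

Proof sketch: D_3 has order 2*3 = 6 with 3 conjugacy classes, hence 3 irreducibles. Sum of squared dims 1 + 1 + 4 = 6 = |G|. Linear characters come from the abelianisation; the 2-dimensional irreps have character r^k -> 2*cos(2*pi*j*k/3), reflections -> 0.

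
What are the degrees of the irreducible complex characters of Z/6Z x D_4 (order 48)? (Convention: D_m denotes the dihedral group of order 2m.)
Dimensions: 1, 1, 1, 1, 1, 1, 1, 1, 1, 1, 1, 1, 1, 1, 1, 1, 1, 1, 1, 1, 1, 1, 1, 1, 2, 2, 2, 2, 2, 2

Reasoning: There are 30 irreducibles (= number of conjugacy classes). Their dimensions d_i satisfy sum d_i^2 = |G| = 48: 1 + 1 + 1 + 1 + 1 + 1 + 1 + 1 + 1 + 1 + 1 + 1 + 1 + 1 + 1 + 1 + 1 + 1 + 1 + 1 + 1 + 1 + 1 + 1 + 4 + 4 + 4 + 4 + 4 + 4 = 48. (For the product with Z/6Z: each of the 6 1-dim characters of Z/6Z tensors with each irrep of D_4, giving 6 copies of each D_4-dimension.)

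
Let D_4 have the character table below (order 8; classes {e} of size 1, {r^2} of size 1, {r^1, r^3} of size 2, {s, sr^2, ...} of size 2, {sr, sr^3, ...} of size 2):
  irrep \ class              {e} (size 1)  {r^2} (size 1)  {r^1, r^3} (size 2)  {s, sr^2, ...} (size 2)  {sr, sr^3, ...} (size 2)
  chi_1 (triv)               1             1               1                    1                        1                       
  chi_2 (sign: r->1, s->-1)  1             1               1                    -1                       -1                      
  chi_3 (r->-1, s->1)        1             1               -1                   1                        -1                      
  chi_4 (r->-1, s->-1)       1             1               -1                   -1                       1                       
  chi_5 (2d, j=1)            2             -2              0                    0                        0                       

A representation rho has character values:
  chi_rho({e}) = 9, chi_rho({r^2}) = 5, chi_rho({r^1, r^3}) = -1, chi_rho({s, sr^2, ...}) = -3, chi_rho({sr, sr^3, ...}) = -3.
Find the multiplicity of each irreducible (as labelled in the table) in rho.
Multiplicities: chi_1: 0, chi_2: 3, chi_3: 2, chi_4: 2, chi_5: 1.

Proof sketch: Use <chi_rho, chi> = (1/|G|) sum_C |C| * chi_rho(C) * conj(chi(C)) with |G| = 8 for each irreducible chi in the table:
  <chi_rho, chi_1> = (1/8)[1*(9)*conj(1) + 1*(5)*conj(1) + 2*(-1)*conj(1) + 2*(-3)*conj(1) + 2*(-3)*conj(1)]
      = (1/8)[(9) + (5) + (-2) + (-6) + (-6)] = 0/8 = 0
  <chi_rho, chi_2> = (1/8)[1*(9)*conj(1) + 1*(5)*conj(1) + 2*(-1)*conj(1) + 2*(-3)*conj(-1) + 2*(-3)*conj(-1)]
      = (1/8)[(9) + (5) + (-2) + (6) + (6)] = 24/8 = 3
  <chi_rho, chi_3> = (1/8)[1*(9)*conj(1) + 1*(5)*conj(1) + 2*(-1)*conj(-1) + 2*(-3)*conj(1) + 2*(-3)*conj(-1)]
      = (1/8)[(9) + (5) + (2) + (-6) + (6)] = 16/8 = 2
  <chi_rho, chi_4> = (1/8)[1*(9)*conj(1) + 1*(5)*conj(1) + 2*(-1)*conj(-1) + 2*(-3)*conj(-1) + 2*(-3)*conj(1)]
      = (1/8)[(9) + (5) + (2) + (6) + (-6)] = 16/8 = 2
  <chi_rho, chi_5> = (1/8)[1*(9)*conj(2) + 1*(5)*conj(-2) + 2*(-1)*conj(0) + 2*(-3)*conj(0) + 2*(-3)*conj(0)]
      = (1/8)[(18) + (-10) + (0) + (0) + (0)] = 8/8 = 1
Dimension check: dim(rho) = sum (mult * dim) = 0*1 + 3*1 + 2*1 + 2*1 + 1*2 = 9 = chi_rho(e) = 9.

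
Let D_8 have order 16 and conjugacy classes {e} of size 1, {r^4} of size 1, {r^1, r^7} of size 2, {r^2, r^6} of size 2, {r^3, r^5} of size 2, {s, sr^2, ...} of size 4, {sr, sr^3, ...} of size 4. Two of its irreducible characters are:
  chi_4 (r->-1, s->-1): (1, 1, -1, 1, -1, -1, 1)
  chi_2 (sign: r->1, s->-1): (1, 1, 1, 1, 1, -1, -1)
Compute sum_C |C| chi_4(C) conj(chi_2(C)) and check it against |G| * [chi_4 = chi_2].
Sum = 0; so <chi_4, chi_2> = 0 (distinct irreducibles are orthogonal).

Compute term by term over conjugacy classes (|C| * chi_4(C) * conj(chi_2(C))):
  1*(1)*conj(1) + 1*(1)*conj(1) + 2*(-1)*conj(1) + 2*(1)*conj(1) + 2*(-1)*conj(1) + 4*(-1)*conj(-1) + 4*(1)*conj(-1)
  = (1) + (1) + (-2) + (2) + (-2) + (4) + (-4)
  = 0.
Dividing by |G| = 16 gives 0/16 = 0, matching the row-orthogonality relation <chi_4, chi_2> = [chi_4 = chi_2].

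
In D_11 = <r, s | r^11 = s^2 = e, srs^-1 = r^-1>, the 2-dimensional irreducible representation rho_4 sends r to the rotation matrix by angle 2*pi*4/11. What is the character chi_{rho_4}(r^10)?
chi_{rho_4}(r^10) = 2*cos(2*pi*4*10/11) = -2*cos(3*pi/11)

Why: rho_4(r^10) is rotation by angle 2*pi*4*10/11, whose trace is 2*cos(2*pi*4*10/11) = -2*cos(3*pi/11).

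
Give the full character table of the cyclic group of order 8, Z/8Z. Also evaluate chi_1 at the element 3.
Character table of Z/8Z (irreps indexed chi_0,...,chi_7 with chi_k(m) = zeta_8^(k*m), zeta_8 = exp(2*pi*i/8)):
  irrep \ class  {0} (size 1)  {1} (size 1)    {2} (size 1)  {3} (size 1)    {4} (size 1)  {5} (size 1)    {6} (size 1)  {7} (size 1)  
  chi_0          1             1               1             1               1             1               1             1             
  chi_1          1             exp(I*pi/4)     I             exp(3*I*pi/4)   -1            exp(-3*I*pi/4)  -I            exp(-I*pi/4)  
  chi_2          1             I               -1            -I              1             I               -1            -I            
  chi_3          1             exp(3*I*pi/4)   -I            exp(I*pi/4)     -1            exp(-I*pi/4)    I             exp(-3*I*pi/4)
  chi_4          1             -1              1             -1              1             -1              1             -1            
  chi_5          1             exp(-3*I*pi/4)  I             exp(-I*pi/4)    -1            exp(I*pi/4)     -I            exp(3*I*pi/4) 
  chi_6          1             -I              -1            I               1             -I              -1            I             
  chi_7          1             exp(-I*pi/4)    -I            exp(-3*I*pi/4)  -1            exp(3*I*pi/4)   I             exp(I*pi/4)   

Spot check: chi_1(3) = zeta_8^(1*3) = zeta_8^3 = exp(3*I*pi/4).

Details: Z/8Z is abelian, so all 8 irreducible complex representations are 1-dimensional. They are given by chi_k(m) = zeta_8^(k*m) for k = 0,...,7. Row orthogonality: sum_m chi_k(m) conj(chi_l(m)) = 8 * [k = l].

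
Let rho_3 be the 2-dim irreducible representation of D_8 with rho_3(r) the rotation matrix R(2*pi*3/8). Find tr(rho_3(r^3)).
chi_{rho_3}(r^3) = 2*cos(2*pi*3*3/8) = sqrt(2)

Working: rho_3(r^3) is rotation by angle 2*pi*3*3/8, whose trace is 2*cos(2*pi*3*3/8) = sqrt(2).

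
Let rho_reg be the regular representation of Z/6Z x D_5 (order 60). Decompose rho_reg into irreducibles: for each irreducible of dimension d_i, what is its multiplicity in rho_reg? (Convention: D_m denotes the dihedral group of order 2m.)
Each irreducible V_i of dimension d_i appears with multiplicity d_i, i.e. rho_reg = (direct sum over all irreducibles V_i) d_i V_i. The irreducible dimensions for Z/6Z x D_5 are 1, 1, 1, 1, 1, 1, 1, 1, 1, 1, 1, 1, 2, 2, 2, 2, 2, 2, 2, 2, 2, 2, 2, 2: 12 irreducibles of dimension 1, each with multiplicity 1; 12 irreducibles of dimension 2, each with multiplicity 2. Total dimension 12*1*1 + 12*2*2 = 60 = |G|.

Details: General theorem: in the regular representation of a finite group G, each irreducible appears with multiplicity equal to its dimension. Check: dim(rho_reg) = sum d_i^2 = 1 + 1 + 1 + 1 + 1 + 1 + 1 + 1 + 1 + 1 + 1 + 1 + 4 + 4 + 4 + 4 + 4 + 4 + 4 + 4 + 4 + 4 + 4 + 4 = 60 = |G|.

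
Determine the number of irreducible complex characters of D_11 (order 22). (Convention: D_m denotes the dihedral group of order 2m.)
7

Derivation: The number of irreducible complex representations of a finite group equals its number of conjugacy classes. D_11 has 7 conjugacy classes ((n+3)/2 for n odd), so D_11 (order 22) has exactly 7 irreducible complex representations.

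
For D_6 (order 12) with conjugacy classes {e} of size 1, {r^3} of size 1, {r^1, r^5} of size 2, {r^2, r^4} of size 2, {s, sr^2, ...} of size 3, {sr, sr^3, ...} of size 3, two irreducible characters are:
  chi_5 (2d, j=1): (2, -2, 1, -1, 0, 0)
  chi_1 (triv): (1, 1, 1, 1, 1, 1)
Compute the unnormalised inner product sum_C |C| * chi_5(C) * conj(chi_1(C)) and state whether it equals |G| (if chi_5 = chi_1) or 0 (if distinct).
Sum = 0; so <chi_5, chi_1> = 0 (distinct irreducibles are orthogonal).

Reasoning: Compute term by term over conjugacy classes (|C| * chi_5(C) * conj(chi_1(C))):
  1*(2)*conj(1) + 1*(-2)*conj(1) + 2*(1)*conj(1) + 2*(-1)*conj(1) + 3*(0)*conj(1) + 3*(0)*conj(1)
  = (2) + (-2) + (2) + (-2) + (0) + (0)
  = 0.
Dividing by |G| = 12 gives 0/12 = 0, matching the row-orthogonality relation <chi_5, chi_1> = [chi_5 = chi_1].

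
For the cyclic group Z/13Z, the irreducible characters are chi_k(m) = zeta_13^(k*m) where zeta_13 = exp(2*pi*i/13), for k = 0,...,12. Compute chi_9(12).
chi_9(12) = zeta_13^108 = exp(8*I*pi/13)

Argument: chi_9(12) = zeta_13^(9*12) = zeta_13^108. Since zeta_13^13 = 1, this equals zeta_13^4 = exp(2*pi*i*4/13) = exp(8*I*pi/13).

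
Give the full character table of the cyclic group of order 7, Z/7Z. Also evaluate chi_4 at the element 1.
Character table of Z/7Z (irreps indexed chi_0,...,chi_6 with chi_k(m) = zeta_7^(k*m), zeta_7 = exp(2*pi*i/7)):
  irrep \ class  {0} (size 1)  {1} (size 1)    {2} (size 1)    {3} (size 1)    {4} (size 1)    {5} (size 1)    {6} (size 1)  
  chi_0          1             1               1               1               1               1               1             
  chi_1          1             exp(2*I*pi/7)   exp(4*I*pi/7)   exp(6*I*pi/7)   exp(-6*I*pi/7)  exp(-4*I*pi/7)  exp(-2*I*pi/7)
  chi_2          1             exp(4*I*pi/7)   exp(-6*I*pi/7)  exp(-2*I*pi/7)  exp(2*I*pi/7)   exp(6*I*pi/7)   exp(-4*I*pi/7)
  chi_3          1             exp(6*I*pi/7)   exp(-2*I*pi/7)  exp(4*I*pi/7)   exp(-4*I*pi/7)  exp(2*I*pi/7)   exp(-6*I*pi/7)
  chi_4          1             exp(-6*I*pi/7)  exp(2*I*pi/7)   exp(-4*I*pi/7)  exp(4*I*pi/7)   exp(-2*I*pi/7)  exp(6*I*pi/7) 
  chi_5          1             exp(-4*I*pi/7)  exp(6*I*pi/7)   exp(2*I*pi/7)   exp(-2*I*pi/7)  exp(-6*I*pi/7)  exp(4*I*pi/7) 
  chi_6          1             exp(-2*I*pi/7)  exp(-4*I*pi/7)  exp(-6*I*pi/7)  exp(6*I*pi/7)   exp(4*I*pi/7)   exp(2*I*pi/7) 

Spot check: chi_4(1) = zeta_7^(4*1) = zeta_7^4 = exp(-6*I*pi/7).

Argument: Z/7Z is abelian, so all 7 irreducible complex representations are 1-dimensional. They are given by chi_k(m) = zeta_7^(k*m) for k = 0,...,6. Row orthogonality: sum_m chi_k(m) conj(chi_l(m)) = 7 * [k = l].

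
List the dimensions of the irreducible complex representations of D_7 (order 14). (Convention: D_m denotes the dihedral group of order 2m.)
Dimensions: 1, 1, 2, 2, 2

Proof sketch: There are 5 irreducibles (= number of conjugacy classes). Their dimensions d_i satisfy sum d_i^2 = |G| = 14: 1 + 1 + 4 + 4 + 4 = 14.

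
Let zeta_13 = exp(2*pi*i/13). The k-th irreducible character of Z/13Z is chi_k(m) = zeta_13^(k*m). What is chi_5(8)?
chi_5(8) = zeta_13^40 = exp(2*I*pi/13)

Justification: chi_5(8) = zeta_13^(5*8) = zeta_13^40. Since zeta_13^13 = 1, this equals zeta_13^1 = exp(2*pi*i*1/13) = exp(2*I*pi/13).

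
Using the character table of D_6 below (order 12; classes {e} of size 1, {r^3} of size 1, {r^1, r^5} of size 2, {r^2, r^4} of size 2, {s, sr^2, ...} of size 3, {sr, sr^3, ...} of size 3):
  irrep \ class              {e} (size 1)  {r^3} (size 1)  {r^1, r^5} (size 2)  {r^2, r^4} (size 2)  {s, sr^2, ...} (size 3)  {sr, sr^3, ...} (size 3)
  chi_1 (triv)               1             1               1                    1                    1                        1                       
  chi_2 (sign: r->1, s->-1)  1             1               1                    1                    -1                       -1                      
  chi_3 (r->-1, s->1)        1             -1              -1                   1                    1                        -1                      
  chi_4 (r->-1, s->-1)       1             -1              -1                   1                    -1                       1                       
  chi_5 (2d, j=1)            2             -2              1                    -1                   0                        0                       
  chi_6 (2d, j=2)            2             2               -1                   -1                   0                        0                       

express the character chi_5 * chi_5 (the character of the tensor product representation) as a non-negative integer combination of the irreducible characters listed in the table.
chi_5 tensor chi_5 = chi_1 + chi_2 + chi_6 (all other irreducibles have multiplicity 0).

Argument: The character of a tensor product is the pointwise product (chi_5 * chi_5)(C) = chi_5(C) * chi_5(C):
  {e}: (2)*(2), {r^3}: (-2)*(-2), {r^1, r^5}: (1)*(1), {r^2, r^4}: (-1)*(-1), {s, sr^2, ...}: (0)*(0), {sr, sr^3, ...}: (0)*(0)
so (chi_5 * chi_5) takes values
  {e} -> 4, {r^3} -> 4, {r^1, r^5} -> 1, {r^2, r^4} -> 1, {s, sr^2, ...} -> 0, {sr, sr^3, ...} -> 0.
Now take the inner product of this character with each irreducible chi from the table, <chi_5*chi_5, chi> = (1/12) sum_C |C| (chi_5*chi_5)(C) conj(chi(C)):
  <chi_5*chi_5, chi_1> = (1/12)[1*(4)*conj(1) + 1*(4)*conj(1) + 2*(1)*conj(1) + 2*(1)*conj(1) + 3*(0)*conj(1) + 3*(0)*conj(1)]
      = (1/12)[(4) + (4) + (2) + (2) + (0) + (0)] = 12/12 = 1
  <chi_5*chi_5, chi_2> = (1/12)[1*(4)*conj(1) + 1*(4)*conj(1) + 2*(1)*conj(1) + 2*(1)*conj(1) + 3*(0)*conj(-1) + 3*(0)*conj(-1)]
      = (1/12)[(4) + (4) + (2) + (2) + (0) + (0)] = 12/12 = 1
  <chi_5*chi_5, chi_3> = (1/12)[1*(4)*conj(1) + 1*(4)*conj(-1) + 2*(1)*conj(-1) + 2*(1)*conj(1) + 3*(0)*conj(1) + 3*(0)*conj(-1)]
      = (1/12)[(4) + (-4) + (-2) + (2) + (0) + (0)] = 0/12 = 0
  <chi_5*chi_5, chi_4> = (1/12)[1*(4)*conj(1) + 1*(4)*conj(-1) + 2*(1)*conj(-1) + 2*(1)*conj(1) + 3*(0)*conj(-1) + 3*(0)*conj(1)]
      = (1/12)[(4) + (-4) + (-2) + (2) + (0) + (0)] = 0/12 = 0
  <chi_5*chi_5, chi_5> = (1/12)[1*(4)*conj(2) + 1*(4)*conj(-2) + 2*(1)*conj(1) + 2*(1)*conj(-1) + 3*(0)*conj(0) + 3*(0)*conj(0)]
      = (1/12)[(8) + (-8) + (2) + (-2) + (0) + (0)] = 0/12 = 0
  <chi_5*chi_5, chi_6> = (1/12)[1*(4)*conj(2) + 1*(4)*conj(2) + 2*(1)*conj(-1) + 2*(1)*conj(-1) + 3*(0)*conj(0) + 3*(0)*conj(0)]
      = (1/12)[(8) + (8) + (-2) + (-2) + (0) + (0)] = 12/12 = 1
Hence the multiplicities are chi_1: 1, chi_2: 1, chi_6: 1. Dimension check: dim(chi_5)*dim(chi_5) = 2*2 = 4 and sum (mult * dim) = 1*1 + 1*1 + 1*2 = 4.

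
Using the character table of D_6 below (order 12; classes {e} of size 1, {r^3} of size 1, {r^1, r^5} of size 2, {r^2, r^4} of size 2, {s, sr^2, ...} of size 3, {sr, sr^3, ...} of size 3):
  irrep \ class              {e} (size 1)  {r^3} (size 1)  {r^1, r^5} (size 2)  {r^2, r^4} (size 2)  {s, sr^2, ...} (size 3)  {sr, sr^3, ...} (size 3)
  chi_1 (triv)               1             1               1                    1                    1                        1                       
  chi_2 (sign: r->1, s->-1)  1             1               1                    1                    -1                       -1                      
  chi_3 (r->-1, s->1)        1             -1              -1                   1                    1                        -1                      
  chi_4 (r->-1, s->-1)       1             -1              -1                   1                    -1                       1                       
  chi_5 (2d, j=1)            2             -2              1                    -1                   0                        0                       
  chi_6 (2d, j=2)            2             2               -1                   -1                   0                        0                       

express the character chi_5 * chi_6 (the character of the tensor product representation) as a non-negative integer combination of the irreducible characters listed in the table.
chi_5 tensor chi_6 = chi_3 + chi_4 + chi_5 (all other irreducibles have multiplicity 0).

Details: The character of a tensor product is the pointwise product (chi_5 * chi_6)(C) = chi_5(C) * chi_6(C):
  {e}: (2)*(2), {r^3}: (-2)*(2), {r^1, r^5}: (1)*(-1), {r^2, r^4}: (-1)*(-1), {s, sr^2, ...}: (0)*(0), {sr, sr^3, ...}: (0)*(0)
so (chi_5 * chi_6) takes values
  {e} -> 4, {r^3} -> -4, {r^1, r^5} -> -1, {r^2, r^4} -> 1, {s, sr^2, ...} -> 0, {sr, sr^3, ...} -> 0.
Now take the inner product of this character with each irreducible chi from the table, <chi_5*chi_6, chi> = (1/12) sum_C |C| (chi_5*chi_6)(C) conj(chi(C)):
  <chi_5*chi_6, chi_1> = (1/12)[1*(4)*conj(1) + 1*(-4)*conj(1) + 2*(-1)*conj(1) + 2*(1)*conj(1) + 3*(0)*conj(1) + 3*(0)*conj(1)]
      = (1/12)[(4) + (-4) + (-2) + (2) + (0) + (0)] = 0/12 = 0
  <chi_5*chi_6, chi_2> = (1/12)[1*(4)*conj(1) + 1*(-4)*conj(1) + 2*(-1)*conj(1) + 2*(1)*conj(1) + 3*(0)*conj(-1) + 3*(0)*conj(-1)]
      = (1/12)[(4) + (-4) + (-2) + (2) + (0) + (0)] = 0/12 = 0
  <chi_5*chi_6, chi_3> = (1/12)[1*(4)*conj(1) + 1*(-4)*conj(-1) + 2*(-1)*conj(-1) + 2*(1)*conj(1) + 3*(0)*conj(1) + 3*(0)*conj(-1)]
      = (1/12)[(4) + (4) + (2) + (2) + (0) + (0)] = 12/12 = 1
  <chi_5*chi_6, chi_4> = (1/12)[1*(4)*conj(1) + 1*(-4)*conj(-1) + 2*(-1)*conj(-1) + 2*(1)*conj(1) + 3*(0)*conj(-1) + 3*(0)*conj(1)]
      = (1/12)[(4) + (4) + (2) + (2) + (0) + (0)] = 12/12 = 1
  <chi_5*chi_6, chi_5> = (1/12)[1*(4)*conj(2) + 1*(-4)*conj(-2) + 2*(-1)*conj(1) + 2*(1)*conj(-1) + 3*(0)*conj(0) + 3*(0)*conj(0)]
      = (1/12)[(8) + (8) + (-2) + (-2) + (0) + (0)] = 12/12 = 1
  <chi_5*chi_6, chi_6> = (1/12)[1*(4)*conj(2) + 1*(-4)*conj(2) + 2*(-1)*conj(-1) + 2*(1)*conj(-1) + 3*(0)*conj(0) + 3*(0)*conj(0)]
      = (1/12)[(8) + (-8) + (2) + (-2) + (0) + (0)] = 0/12 = 0
Hence the multiplicities are chi_3: 1, chi_4: 1, chi_5: 1. Dimension check: dim(chi_5)*dim(chi_6) = 2*2 = 4 and sum (mult * dim) = 1*1 + 1*1 + 1*2 = 4.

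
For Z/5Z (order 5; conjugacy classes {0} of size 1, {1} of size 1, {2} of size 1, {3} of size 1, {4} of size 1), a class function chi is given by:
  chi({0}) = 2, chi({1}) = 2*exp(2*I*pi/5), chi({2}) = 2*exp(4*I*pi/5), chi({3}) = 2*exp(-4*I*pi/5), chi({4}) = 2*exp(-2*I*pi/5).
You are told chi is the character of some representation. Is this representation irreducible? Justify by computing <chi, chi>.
Not irreducible (reducible): <chi, chi> = 4 > 1.

Working: <chi, chi> = (1/|G|) sum_C |C| * |chi(C)|^2 = (1/5)[1*|2|^2 + 1*|2*exp(2*I*pi/5)|^2 + 1*|2*exp(4*I*pi/5)|^2 + 1*|2*exp(-4*I*pi/5)|^2 + 1*|2*exp(-2*I*pi/5)|^2]
  = (1/5)[(4) + (4) + (4) + (4) + (4)] = 20/5 = 4.
(Exp terms are combined using exp(i*s)*conj(exp(i*t)) = exp(i*(s-t)), and sums of them are collapsed using the identity that for every m > 1 the m distinct m-th roots of unity sum to 0, e.g. 1 + exp(2*I*pi/3) + exp(-2*I*pi/3) = 0.)
A character is irreducible iff <chi, chi> = 1, so this representation is reducible.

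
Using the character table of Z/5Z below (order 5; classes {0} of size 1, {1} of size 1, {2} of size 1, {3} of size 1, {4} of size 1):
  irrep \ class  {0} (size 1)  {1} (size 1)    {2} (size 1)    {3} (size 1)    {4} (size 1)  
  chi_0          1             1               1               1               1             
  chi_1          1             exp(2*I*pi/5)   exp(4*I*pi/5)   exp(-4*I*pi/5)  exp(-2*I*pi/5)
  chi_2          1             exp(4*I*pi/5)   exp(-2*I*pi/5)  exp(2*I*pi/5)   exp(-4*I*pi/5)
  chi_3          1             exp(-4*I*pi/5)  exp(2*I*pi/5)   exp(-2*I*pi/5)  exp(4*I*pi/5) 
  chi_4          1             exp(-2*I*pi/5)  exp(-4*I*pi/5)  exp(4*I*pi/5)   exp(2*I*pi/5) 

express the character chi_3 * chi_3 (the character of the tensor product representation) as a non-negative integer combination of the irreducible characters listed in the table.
chi_3 tensor chi_3 = chi_1 (all other irreducibles have multiplicity 0).

Explanation: The character of a tensor product is the pointwise product (chi_3 * chi_3)(C) = chi_3(C) * chi_3(C):
  {0}: (1)*(1), {1}: (exp(-4*I*pi/5))*(exp(-4*I*pi/5)), {2}: (exp(2*I*pi/5))*(exp(2*I*pi/5)), {3}: (exp(-2*I*pi/5))*(exp(-2*I*pi/5)), {4}: (exp(4*I*pi/5))*(exp(4*I*pi/5))
so (chi_3 * chi_3) takes values
  {0} -> 1, {1} -> exp(2*I*pi/5), {2} -> exp(4*I*pi/5), {3} -> exp(-4*I*pi/5), {4} -> exp(-2*I*pi/5).
Now take the inner product of this character with each irreducible chi from the table, <chi_3*chi_3, chi> = (1/5) sum_C |C| (chi_3*chi_3)(C) conj(chi(C)):
  <chi_3*chi_3, chi_0> = (1/5)[1*(1)*conj(1) + 1*(exp(2*I*pi/5))*conj(1) + 1*(exp(4*I*pi/5))*conj(1) + 1*(exp(-4*I*pi/5))*conj(1) + 1*(exp(-2*I*pi/5))*conj(1)]
      = (1/5)[(1) + (exp(2*I*pi/5)) + (exp(4*I*pi/5)) + (exp(-4*I*pi/5)) + (exp(-2*I*pi/5))] = 0/5 = 0
  <chi_3*chi_3, chi_1> = (1/5)[1*(1)*conj(1) + 1*(exp(2*I*pi/5))*conj(exp(2*I*pi/5)) + 1*(exp(4*I*pi/5))*conj(exp(4*I*pi/5)) + 1*(exp(-4*I*pi/5))*conj(exp(-4*I*pi/5)) + 1*(exp(-2*I*pi/5))*conj(exp(-2*I*pi/5))]
      = (1/5)[(1) + (1) + (1) + (1) + (1)] = 5/5 = 1
  <chi_3*chi_3, chi_2> = (1/5)[1*(1)*conj(1) + 1*(exp(2*I*pi/5))*conj(exp(4*I*pi/5)) + 1*(exp(4*I*pi/5))*conj(exp(-2*I*pi/5)) + 1*(exp(-4*I*pi/5))*conj(exp(2*I*pi/5)) + 1*(exp(-2*I*pi/5))*conj(exp(-4*I*pi/5))]
      = (1/5)[(1) + (exp(-2*I*pi/5)) + (exp(-4*I*pi/5)) + (exp(4*I*pi/5)) + (exp(2*I*pi/5))] = 0/5 = 0
  <chi_3*chi_3, chi_3> = (1/5)[1*(1)*conj(1) + 1*(exp(2*I*pi/5))*conj(exp(-4*I*pi/5)) + 1*(exp(4*I*pi/5))*conj(exp(2*I*pi/5)) + 1*(exp(-4*I*pi/5))*conj(exp(-2*I*pi/5)) + 1*(exp(-2*I*pi/5))*conj(exp(4*I*pi/5))]
      = (1/5)[(1) + (exp(-4*I*pi/5)) + (exp(2*I*pi/5)) + (exp(-2*I*pi/5)) + (exp(4*I*pi/5))] = 0/5 = 0
  <chi_3*chi_3, chi_4> = (1/5)[1*(1)*conj(1) + 1*(exp(2*I*pi/5))*conj(exp(-2*I*pi/5)) + 1*(exp(4*I*pi/5))*conj(exp(-4*I*pi/5)) + 1*(exp(-4*I*pi/5))*conj(exp(4*I*pi/5)) + 1*(exp(-2*I*pi/5))*conj(exp(2*I*pi/5))]
      = (1/5)[(1) + (exp(4*I*pi/5)) + (exp(-2*I*pi/5)) + (exp(2*I*pi/5)) + (exp(-4*I*pi/5))] = 0/5 = 0
(Exp terms are combined using exp(i*s)*conj(exp(i*t)) = exp(i*(s-t)), and sums of them are collapsed using the identity that for every m > 1 the m distinct m-th roots of unity sum to 0, e.g. 1 + exp(2*I*pi/3) + exp(-2*I*pi/3) = 0.)
Hence the multiplicities are chi_1: 1. Dimension check: dim(chi_3)*dim(chi_3) = 1*1 = 1 and sum (mult * dim) = 1*1 = 1.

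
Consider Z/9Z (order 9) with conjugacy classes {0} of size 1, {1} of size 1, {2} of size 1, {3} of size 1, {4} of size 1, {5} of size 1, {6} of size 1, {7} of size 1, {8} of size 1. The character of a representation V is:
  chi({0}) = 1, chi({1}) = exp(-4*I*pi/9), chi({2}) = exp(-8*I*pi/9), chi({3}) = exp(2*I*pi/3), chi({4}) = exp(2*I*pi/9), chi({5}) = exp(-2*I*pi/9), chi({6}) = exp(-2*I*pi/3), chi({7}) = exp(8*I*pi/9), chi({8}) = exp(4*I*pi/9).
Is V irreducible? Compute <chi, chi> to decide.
Irreducible: <chi, chi> = 1.

Justification: <chi, chi> = (1/|G|) sum_C |C| * |chi(C)|^2 = (1/9)[1*|1|^2 + 1*|exp(-4*I*pi/9)|^2 + 1*|exp(-8*I*pi/9)|^2 + 1*|exp(2*I*pi/3)|^2 + 1*|exp(2*I*pi/9)|^2 + 1*|exp(-2*I*pi/9)|^2 + 1*|exp(-2*I*pi/3)|^2 + 1*|exp(8*I*pi/9)|^2 + 1*|exp(4*I*pi/9)|^2]
  = (1/9)[(1) + (1) + (1) + (1) + (1) + (1) + (1) + (1) + (1)] = 9/9 = 1.
(Exp terms are combined using exp(i*s)*conj(exp(i*t)) = exp(i*(s-t)), and sums of them are collapsed using the identity that for every m > 1 the m distinct m-th roots of unity sum to 0, e.g. 1 + exp(2*I*pi/3) + exp(-2*I*pi/3) = 0.)
A character is irreducible iff <chi, chi> = 1, so this representation is irreducible.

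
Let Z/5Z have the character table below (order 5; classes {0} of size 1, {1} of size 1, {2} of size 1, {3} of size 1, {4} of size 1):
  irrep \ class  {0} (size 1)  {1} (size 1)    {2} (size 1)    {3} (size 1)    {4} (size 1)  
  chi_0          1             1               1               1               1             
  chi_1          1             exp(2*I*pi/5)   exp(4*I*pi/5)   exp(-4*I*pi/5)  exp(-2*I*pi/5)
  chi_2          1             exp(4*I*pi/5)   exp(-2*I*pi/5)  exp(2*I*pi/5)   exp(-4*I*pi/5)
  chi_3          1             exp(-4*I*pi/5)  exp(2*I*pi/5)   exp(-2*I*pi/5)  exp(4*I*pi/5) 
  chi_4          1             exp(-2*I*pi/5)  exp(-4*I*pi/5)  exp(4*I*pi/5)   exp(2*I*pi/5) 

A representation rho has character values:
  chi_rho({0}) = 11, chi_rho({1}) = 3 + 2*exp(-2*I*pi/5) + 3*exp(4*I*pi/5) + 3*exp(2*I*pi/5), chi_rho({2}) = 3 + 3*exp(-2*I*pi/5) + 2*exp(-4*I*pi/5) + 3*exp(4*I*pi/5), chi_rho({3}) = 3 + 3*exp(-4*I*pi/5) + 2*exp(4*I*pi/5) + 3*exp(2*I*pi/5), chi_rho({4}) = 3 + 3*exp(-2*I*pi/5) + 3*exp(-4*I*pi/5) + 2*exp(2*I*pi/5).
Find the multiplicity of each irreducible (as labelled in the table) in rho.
Multiplicities: chi_0: 3, chi_1: 3, chi_2: 3, chi_3: 0, chi_4: 2.

Details: Use <chi_rho, chi> = (1/|G|) sum_C |C| * chi_rho(C) * conj(chi(C)) with |G| = 5 for each irreducible chi in the table:
  <chi_rho, chi_0> = (1/5)[1*(11)*conj(1) + 1*(3 + 2*exp(-2*I*pi/5) + 3*exp(4*I*pi/5) + 3*exp(2*I*pi/5))*conj(1) + 1*(3 + 3*exp(-2*I*pi/5) + 2*exp(-4*I*pi/5) + 3*exp(4*I*pi/5))*conj(1) + 1*(3 + 3*exp(-4*I*pi/5) + 2*exp(4*I*pi/5) + 3*exp(2*I*pi/5))*conj(1) + 1*(3 + 3*exp(-2*I*pi/5) + 3*exp(-4*I*pi/5) + 2*exp(2*I*pi/5))*conj(1)]
      = (1/5)[(11) + (3 + 2*exp(-2*I*pi/5) + 3*exp(4*I*pi/5) + 3*exp(2*I*pi/5)) + (3 + 3*exp(-2*I*pi/5) + 2*exp(-4*I*pi/5) + 3*exp(4*I*pi/5)) + (3 + 3*exp(-4*I*pi/5) + 2*exp(4*I*pi/5) + 3*exp(2*I*pi/5)) + (3 + 3*exp(-2*I*pi/5) + 3*exp(-4*I*pi/5) + 2*exp(2*I*pi/5))] = 15/5 = 3
  <chi_rho, chi_1> = (1/5)[1*(11)*conj(1) + 1*(3 + 2*exp(-2*I*pi/5) + 3*exp(4*I*pi/5) + 3*exp(2*I*pi/5))*conj(exp(2*I*pi/5)) + 1*(3 + 3*exp(-2*I*pi/5) + 2*exp(-4*I*pi/5) + 3*exp(4*I*pi/5))*conj(exp(4*I*pi/5)) + 1*(3 + 3*exp(-4*I*pi/5) + 2*exp(4*I*pi/5) + 3*exp(2*I*pi/5))*conj(exp(-4*I*pi/5)) + 1*(3 + 3*exp(-2*I*pi/5) + 3*exp(-4*I*pi/5) + 2*exp(2*I*pi/5))*conj(exp(-2*I*pi/5))]
      = (1/5)[(11) + (3 + 3*exp(-2*I*pi/5) + 2*exp(-4*I*pi/5) + 3*exp(2*I*pi/5)) + (3 + 3*exp(-4*I*pi/5) + 3*exp(4*I*pi/5) + 2*exp(2*I*pi/5)) + (3 + 2*exp(-2*I*pi/5) + 3*exp(-4*I*pi/5) + 3*exp(4*I*pi/5)) + (3 + 3*exp(-2*I*pi/5) + 2*exp(4*I*pi/5) + 3*exp(2*I*pi/5))] = 15/5 = 3
  <chi_rho, chi_2> = (1/5)[1*(11)*conj(1) + 1*(3 + 2*exp(-2*I*pi/5) + 3*exp(4*I*pi/5) + 3*exp(2*I*pi/5))*conj(exp(4*I*pi/5)) + 1*(3 + 3*exp(-2*I*pi/5) + 2*exp(-4*I*pi/5) + 3*exp(4*I*pi/5))*conj(exp(-2*I*pi/5)) + 1*(3 + 3*exp(-4*I*pi/5) + 2*exp(4*I*pi/5) + 3*exp(2*I*pi/5))*conj(exp(2*I*pi/5)) + 1*(3 + 3*exp(-2*I*pi/5) + 3*exp(-4*I*pi/5) + 2*exp(2*I*pi/5))*conj(exp(-4*I*pi/5))]
      = (1/5)[(11) + (3 + 3*exp(-2*I*pi/5) + 3*exp(-4*I*pi/5) + 2*exp(4*I*pi/5)) + (3 + 2*exp(-2*I*pi/5) + 3*exp(-4*I*pi/5) + 3*exp(2*I*pi/5)) + (3 + 3*exp(-2*I*pi/5) + 3*exp(4*I*pi/5) + 2*exp(2*I*pi/5)) + (3 + 2*exp(-4*I*pi/5) + 3*exp(4*I*pi/5) + 3*exp(2*I*pi/5))] = 15/5 = 3
  <chi_rho, chi_3> = (1/5)[1*(11)*conj(1) + 1*(3 + 2*exp(-2*I*pi/5) + 3*exp(4*I*pi/5) + 3*exp(2*I*pi/5))*conj(exp(-4*I*pi/5)) + 1*(3 + 3*exp(-2*I*pi/5) + 2*exp(-4*I*pi/5) + 3*exp(4*I*pi/5))*conj(exp(2*I*pi/5)) + 1*(3 + 3*exp(-4*I*pi/5) + 2*exp(4*I*pi/5) + 3*exp(2*I*pi/5))*conj(exp(-2*I*pi/5)) + 1*(3 + 3*exp(-2*I*pi/5) + 3*exp(-4*I*pi/5) + 2*exp(2*I*pi/5))*conj(exp(4*I*pi/5))]
      = (1/5)[(11) + (3*exp(-2*I*pi/5) + 3*exp(-4*I*pi/5) + 3*exp(4*I*pi/5) + 2*exp(2*I*pi/5)) + (3*exp(-2*I*pi/5) + 3*exp(-4*I*pi/5) + 2*exp(4*I*pi/5) + 3*exp(2*I*pi/5)) + (3*exp(-2*I*pi/5) + 2*exp(-4*I*pi/5) + 3*exp(4*I*pi/5) + 3*exp(2*I*pi/5)) + (2*exp(-2*I*pi/5) + 3*exp(-4*I*pi/5) + 3*exp(4*I*pi/5) + 3*exp(2*I*pi/5))] = 0/5 = 0
  <chi_rho, chi_4> = (1/5)[1*(11)*conj(1) + 1*(3 + 2*exp(-2*I*pi/5) + 3*exp(4*I*pi/5) + 3*exp(2*I*pi/5))*conj(exp(-2*I*pi/5)) + 1*(3 + 3*exp(-2*I*pi/5) + 2*exp(-4*I*pi/5) + 3*exp(4*I*pi/5))*conj(exp(-4*I*pi/5)) + 1*(3 + 3*exp(-4*I*pi/5) + 2*exp(4*I*pi/5) + 3*exp(2*I*pi/5))*conj(exp(4*I*pi/5)) + 1*(3 + 3*exp(-2*I*pi/5) + 3*exp(-4*I*pi/5) + 2*exp(2*I*pi/5))*conj(exp(2*I*pi/5))]
      = (1/5)[(11) + (2 + 3*exp(-4*I*pi/5) + 3*exp(4*I*pi/5) + 3*exp(2*I*pi/5)) + (2 + 3*exp(-2*I*pi/5) + 3*exp(4*I*pi/5) + 3*exp(2*I*pi/5)) + (2 + 3*exp(-2*I*pi/5) + 3*exp(-4*I*pi/5) + 3*exp(2*I*pi/5)) + (2 + 3*exp(-2*I*pi/5) + 3*exp(-4*I*pi/5) + 3*exp(4*I*pi/5))] = 10/5 = 2
(Exp terms are combined using exp(i*s)*conj(exp(i*t)) = exp(i*(s-t)), and sums of them are collapsed using the identity that for every m > 1 the m distinct m-th roots of unity sum to 0, e.g. 1 + exp(2*I*pi/3) + exp(-2*I*pi/3) = 0.)
Dimension check: dim(rho) = sum (mult * dim) = 3*1 + 3*1 + 3*1 + 0*1 + 2*1 = 11 = chi_rho(e) = 11.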